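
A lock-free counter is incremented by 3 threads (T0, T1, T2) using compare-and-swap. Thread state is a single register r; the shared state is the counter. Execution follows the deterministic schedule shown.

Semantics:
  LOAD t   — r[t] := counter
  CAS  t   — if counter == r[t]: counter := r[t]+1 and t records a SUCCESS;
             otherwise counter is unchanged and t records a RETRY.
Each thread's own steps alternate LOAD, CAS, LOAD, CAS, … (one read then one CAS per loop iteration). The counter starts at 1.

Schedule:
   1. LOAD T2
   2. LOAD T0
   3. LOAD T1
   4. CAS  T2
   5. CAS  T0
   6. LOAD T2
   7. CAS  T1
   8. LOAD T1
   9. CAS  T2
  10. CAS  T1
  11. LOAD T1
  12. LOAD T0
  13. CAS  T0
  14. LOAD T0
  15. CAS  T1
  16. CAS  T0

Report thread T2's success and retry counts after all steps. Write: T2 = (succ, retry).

step 1: T2 LOAD ⇒ load; ctr=1 reg=1
step 2: T0 LOAD ⇒ load; ctr=1 reg=1
step 3: T1 LOAD ⇒ load; ctr=1 reg=1
step 4: T2 CAS ⇒ ok; ctr=2 reg=1
step 5: T0 CAS ⇒ retry; ctr=2 reg=1
step 6: T2 LOAD ⇒ load; ctr=2 reg=2
step 7: T1 CAS ⇒ retry; ctr=2 reg=1
step 8: T1 LOAD ⇒ load; ctr=2 reg=2
step 9: T2 CAS ⇒ ok; ctr=3 reg=2
step 10: T1 CAS ⇒ retry; ctr=3 reg=2
step 11: T1 LOAD ⇒ load; ctr=3 reg=3
step 12: T0 LOAD ⇒ load; ctr=3 reg=3
step 13: T0 CAS ⇒ ok; ctr=4 reg=3
step 14: T0 LOAD ⇒ load; ctr=4 reg=4
step 15: T1 CAS ⇒ retry; ctr=4 reg=3
step 16: T0 CAS ⇒ ok; ctr=5 reg=4

T2 = (2, 0)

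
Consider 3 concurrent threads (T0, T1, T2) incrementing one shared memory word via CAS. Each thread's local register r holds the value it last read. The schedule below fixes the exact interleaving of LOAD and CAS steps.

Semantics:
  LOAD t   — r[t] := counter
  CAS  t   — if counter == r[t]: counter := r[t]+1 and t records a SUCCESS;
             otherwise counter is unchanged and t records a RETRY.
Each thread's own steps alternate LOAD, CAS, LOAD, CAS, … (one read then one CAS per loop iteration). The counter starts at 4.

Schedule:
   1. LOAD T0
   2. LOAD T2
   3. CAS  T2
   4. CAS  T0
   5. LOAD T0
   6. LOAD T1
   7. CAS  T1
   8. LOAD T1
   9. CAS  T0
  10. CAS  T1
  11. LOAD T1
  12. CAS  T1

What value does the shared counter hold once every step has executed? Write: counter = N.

   1) LOAD T0:  M=4  r_T0=4
   2) LOAD T2:  M=4  r_T2=4
   3) CAS  T2:  M=5  r_T2=4 ✓
   4) CAS  T0:  M=5  r_T0=4 ✗
   5) LOAD T0:  M=5  r_T0=5
   6) LOAD T1:  M=5  r_T1=5
   7) CAS  T1:  M=6  r_T1=5 ✓
   8) LOAD T1:  M=6  r_T1=6
   9) CAS  T0:  M=6  r_T0=5 ✗
  10) CAS  T1:  M=7  r_T1=6 ✓
  11) LOAD T1:  M=7  r_T1=7
  12) CAS  T1:  M=8  r_T1=7 ✓

counter = 8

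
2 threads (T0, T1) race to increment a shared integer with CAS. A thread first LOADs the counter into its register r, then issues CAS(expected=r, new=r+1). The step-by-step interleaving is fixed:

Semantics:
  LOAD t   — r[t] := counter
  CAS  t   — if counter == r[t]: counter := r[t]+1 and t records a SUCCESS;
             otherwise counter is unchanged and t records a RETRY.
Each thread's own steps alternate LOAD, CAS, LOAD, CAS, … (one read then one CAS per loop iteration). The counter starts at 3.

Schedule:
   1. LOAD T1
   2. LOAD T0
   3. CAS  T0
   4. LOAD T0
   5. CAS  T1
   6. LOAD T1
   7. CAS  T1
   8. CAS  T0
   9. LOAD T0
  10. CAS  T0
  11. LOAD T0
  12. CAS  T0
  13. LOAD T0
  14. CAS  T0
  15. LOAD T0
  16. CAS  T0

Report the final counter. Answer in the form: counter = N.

counter = 9

#1 T1 reads 3
#2 T0 reads 3
#3 T0 CAS(3→4) writes; counter now 4
#4 T0 reads 4
#5 T1 CAS(3→4) fails; counter now 4
#6 T1 reads 4
#7 T1 CAS(4→5) writes; counter now 5
#8 T0 CAS(4→5) fails; counter now 5
#9 T0 reads 5
#10 T0 CAS(5→6) writes; counter now 6
#11 T0 reads 6
#12 T0 CAS(6→7) writes; counter now 7
#13 T0 reads 7
#14 T0 CAS(7→8) writes; counter now 8
#15 T0 reads 8
#16 T0 CAS(8→9) writes; counter now 9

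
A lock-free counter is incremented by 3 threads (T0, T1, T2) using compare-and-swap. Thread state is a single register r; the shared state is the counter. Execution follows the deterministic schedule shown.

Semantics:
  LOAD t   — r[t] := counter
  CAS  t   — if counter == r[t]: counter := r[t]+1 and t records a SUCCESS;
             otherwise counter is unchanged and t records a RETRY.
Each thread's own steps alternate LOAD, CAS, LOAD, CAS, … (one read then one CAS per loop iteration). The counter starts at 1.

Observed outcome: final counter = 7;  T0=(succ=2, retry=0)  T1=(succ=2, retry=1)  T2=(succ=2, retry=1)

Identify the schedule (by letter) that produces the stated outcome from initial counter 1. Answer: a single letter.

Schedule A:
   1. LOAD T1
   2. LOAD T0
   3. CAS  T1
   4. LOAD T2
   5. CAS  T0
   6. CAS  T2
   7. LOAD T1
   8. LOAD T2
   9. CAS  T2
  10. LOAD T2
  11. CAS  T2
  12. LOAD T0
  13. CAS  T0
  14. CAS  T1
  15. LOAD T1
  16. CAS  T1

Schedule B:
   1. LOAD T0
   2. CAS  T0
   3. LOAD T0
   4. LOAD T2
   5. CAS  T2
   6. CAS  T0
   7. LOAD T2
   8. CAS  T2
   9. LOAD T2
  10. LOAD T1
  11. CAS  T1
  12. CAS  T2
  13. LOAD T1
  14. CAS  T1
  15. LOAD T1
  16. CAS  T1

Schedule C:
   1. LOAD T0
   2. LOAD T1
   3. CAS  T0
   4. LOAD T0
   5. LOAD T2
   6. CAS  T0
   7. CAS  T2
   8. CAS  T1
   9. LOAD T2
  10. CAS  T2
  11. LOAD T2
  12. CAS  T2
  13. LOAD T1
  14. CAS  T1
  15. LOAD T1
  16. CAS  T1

C

Run C:
   1) LOAD T0:  M=1  r_T0=1
   2) LOAD T1:  M=1  r_T1=1
   3) CAS  T0:  M=2  r_T0=1 ✓
   4) LOAD T0:  M=2  r_T0=2
   5) LOAD T2:  M=2  r_T2=2
   6) CAS  T0:  M=3  r_T0=2 ✓
   7) CAS  T2:  M=3  r_T2=2 ✗
   8) CAS  T1:  M=3  r_T1=1 ✗
   9) LOAD T2:  M=3  r_T2=3
  10) CAS  T2:  M=4  r_T2=3 ✓
  11) LOAD T2:  M=4  r_T2=4
  12) CAS  T2:  M=5  r_T2=4 ✓
  13) LOAD T1:  M=5  r_T1=5
  14) CAS  T1:  M=6  r_T1=5 ✓
  15) LOAD T1:  M=6  r_T1=6
  16) CAS  T1:  M=7  r_T1=6 ✓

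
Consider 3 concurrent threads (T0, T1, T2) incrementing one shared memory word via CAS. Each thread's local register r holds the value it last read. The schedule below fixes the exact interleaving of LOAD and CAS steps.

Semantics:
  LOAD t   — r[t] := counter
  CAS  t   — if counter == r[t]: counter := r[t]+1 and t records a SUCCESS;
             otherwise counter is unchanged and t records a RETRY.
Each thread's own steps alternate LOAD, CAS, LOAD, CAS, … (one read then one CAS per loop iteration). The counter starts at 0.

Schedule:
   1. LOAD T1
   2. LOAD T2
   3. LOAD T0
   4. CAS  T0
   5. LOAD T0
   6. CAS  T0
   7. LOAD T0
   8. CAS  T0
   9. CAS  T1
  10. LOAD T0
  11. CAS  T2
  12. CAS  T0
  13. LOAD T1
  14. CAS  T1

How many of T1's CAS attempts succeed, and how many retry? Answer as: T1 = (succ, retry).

T1 = (1, 1)

   1) LOAD T1:  M=0  r_T1=0
   2) LOAD T2:  M=0  r_T2=0
   3) LOAD T0:  M=0  r_T0=0
   4) CAS  T0:  M=1  r_T0=0 ✓
   5) LOAD T0:  M=1  r_T0=1
   6) CAS  T0:  M=2  r_T0=1 ✓
   7) LOAD T0:  M=2  r_T0=2
   8) CAS  T0:  M=3  r_T0=2 ✓
   9) CAS  T1:  M=3  r_T1=0 ✗
  10) LOAD T0:  M=3  r_T0=3
  11) CAS  T2:  M=3  r_T2=0 ✗
  12) CAS  T0:  M=4  r_T0=3 ✓
  13) LOAD T1:  M=4  r_T1=4
  14) CAS  T1:  M=5  r_T1=4 ✓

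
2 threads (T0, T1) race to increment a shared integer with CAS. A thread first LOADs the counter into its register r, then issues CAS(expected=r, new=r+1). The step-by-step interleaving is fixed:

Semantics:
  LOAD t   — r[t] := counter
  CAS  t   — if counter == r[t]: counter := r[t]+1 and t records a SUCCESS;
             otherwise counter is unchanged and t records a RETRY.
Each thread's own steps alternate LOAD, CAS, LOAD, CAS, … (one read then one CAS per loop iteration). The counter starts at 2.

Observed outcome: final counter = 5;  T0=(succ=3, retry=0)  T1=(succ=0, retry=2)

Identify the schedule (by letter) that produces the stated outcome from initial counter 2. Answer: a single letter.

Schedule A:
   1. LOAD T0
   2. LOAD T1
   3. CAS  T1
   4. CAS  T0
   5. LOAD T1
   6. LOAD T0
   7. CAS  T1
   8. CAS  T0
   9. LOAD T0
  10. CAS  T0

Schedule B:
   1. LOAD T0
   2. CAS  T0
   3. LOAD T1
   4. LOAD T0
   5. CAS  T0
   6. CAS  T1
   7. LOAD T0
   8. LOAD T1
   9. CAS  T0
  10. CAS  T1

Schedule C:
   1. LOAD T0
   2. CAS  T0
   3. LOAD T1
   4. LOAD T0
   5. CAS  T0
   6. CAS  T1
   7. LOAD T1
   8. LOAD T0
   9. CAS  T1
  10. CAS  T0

B

Run B:
[1] T0.load  rd  (counter 2, T0.r 2)
[2] T0.cas  hit  (counter 3, T0.r 2)
[3] T1.load  rd  (counter 3, T1.r 3)
[4] T0.load  rd  (counter 3, T0.r 3)
[5] T0.cas  hit  (counter 4, T0.r 3)
[6] T1.cas  miss  (counter 4, T1.r 3)
[7] T0.load  rd  (counter 4, T0.r 4)
[8] T1.load  rd  (counter 4, T1.r 4)
[9] T0.cas  hit  (counter 5, T0.r 4)
[10] T1.cas  miss  (counter 5, T1.r 4)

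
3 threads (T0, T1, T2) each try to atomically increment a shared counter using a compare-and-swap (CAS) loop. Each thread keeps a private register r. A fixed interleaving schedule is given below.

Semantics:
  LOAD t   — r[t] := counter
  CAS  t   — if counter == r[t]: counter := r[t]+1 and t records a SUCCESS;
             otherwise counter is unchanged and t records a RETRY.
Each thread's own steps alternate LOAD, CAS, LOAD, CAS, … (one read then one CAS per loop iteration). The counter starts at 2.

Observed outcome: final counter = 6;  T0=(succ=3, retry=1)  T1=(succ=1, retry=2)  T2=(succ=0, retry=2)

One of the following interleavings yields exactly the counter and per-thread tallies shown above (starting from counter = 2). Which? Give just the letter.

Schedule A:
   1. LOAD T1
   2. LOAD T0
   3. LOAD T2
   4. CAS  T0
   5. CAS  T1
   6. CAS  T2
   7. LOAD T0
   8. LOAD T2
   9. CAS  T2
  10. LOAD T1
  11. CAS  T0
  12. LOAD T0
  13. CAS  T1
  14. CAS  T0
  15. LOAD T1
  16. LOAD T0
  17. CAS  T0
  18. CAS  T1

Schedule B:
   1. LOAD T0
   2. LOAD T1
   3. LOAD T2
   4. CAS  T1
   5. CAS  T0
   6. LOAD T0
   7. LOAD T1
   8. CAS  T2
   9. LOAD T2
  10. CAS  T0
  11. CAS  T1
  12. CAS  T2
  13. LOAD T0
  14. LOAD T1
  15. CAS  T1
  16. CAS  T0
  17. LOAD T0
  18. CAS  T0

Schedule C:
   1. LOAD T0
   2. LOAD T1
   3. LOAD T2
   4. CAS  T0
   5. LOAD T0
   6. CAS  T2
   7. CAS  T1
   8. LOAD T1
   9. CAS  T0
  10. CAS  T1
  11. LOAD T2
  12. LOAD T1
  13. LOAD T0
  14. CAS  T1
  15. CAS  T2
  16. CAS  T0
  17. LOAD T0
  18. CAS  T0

C

Run C:
#1 T0 reads 2
#2 T1 reads 2
#3 T2 reads 2
#4 T0 CAS(2→3) writes; counter now 3
#5 T0 reads 3
#6 T2 CAS(2→3) fails; counter now 3
#7 T1 CAS(2→3) fails; counter now 3
#8 T1 reads 3
#9 T0 CAS(3→4) writes; counter now 4
#10 T1 CAS(3→4) fails; counter now 4
#11 T2 reads 4
#12 T1 reads 4
#13 T0 reads 4
#14 T1 CAS(4→5) writes; counter now 5
#15 T2 CAS(4→5) fails; counter now 5
#16 T0 CAS(4→5) fails; counter now 5
#17 T0 reads 5
#18 T0 CAS(5→6) writes; counter now 6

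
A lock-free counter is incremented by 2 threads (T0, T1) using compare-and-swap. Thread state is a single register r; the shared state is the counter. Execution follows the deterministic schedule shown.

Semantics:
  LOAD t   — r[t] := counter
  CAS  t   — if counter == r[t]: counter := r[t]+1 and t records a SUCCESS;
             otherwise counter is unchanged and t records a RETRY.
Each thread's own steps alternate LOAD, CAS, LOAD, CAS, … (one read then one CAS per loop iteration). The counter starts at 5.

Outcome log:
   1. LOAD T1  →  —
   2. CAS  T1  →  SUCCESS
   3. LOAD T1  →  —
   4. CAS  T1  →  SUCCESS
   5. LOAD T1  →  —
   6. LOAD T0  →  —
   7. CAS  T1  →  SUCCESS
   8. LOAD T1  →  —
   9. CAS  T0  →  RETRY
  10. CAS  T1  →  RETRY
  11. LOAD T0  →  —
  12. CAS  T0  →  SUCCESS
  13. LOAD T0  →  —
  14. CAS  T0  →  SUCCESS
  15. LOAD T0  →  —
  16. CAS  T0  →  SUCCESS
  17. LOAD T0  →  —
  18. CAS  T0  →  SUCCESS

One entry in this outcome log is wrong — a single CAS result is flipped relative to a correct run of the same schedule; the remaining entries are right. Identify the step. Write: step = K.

Re-executing:
   1) LOAD T1:  M=5  r_T1=5
   2) CAS  T1:  M=6  r_T1=5 ✓
   3) LOAD T1:  M=6  r_T1=6
   4) CAS  T1:  M=7  r_T1=6 ✓
   5) LOAD T1:  M=7  r_T1=7
   6) LOAD T0:  M=7  r_T0=7
   7) CAS  T1:  M=8  r_T1=7 ✓
   8) LOAD T1:  M=8  r_T1=8
   9) CAS  T0:  M=8  r_T0=7 ✗
  10) CAS  T1:  M=9  r_T1=8 ✓
  11) LOAD T0:  M=9  r_T0=9
  12) CAS  T0:  M=10  r_T0=9 ✓
  13) LOAD T0:  M=10  r_T0=10
  14) CAS  T0:  M=11  r_T0=10 ✓
  15) LOAD T0:  M=11  r_T0=11
  16) CAS  T0:  M=12  r_T0=11 ✓
  17) LOAD T0:  M=12  r_T0=12
  18) CAS  T0:  M=13  r_T0=12 ✓
Log disagrees first at step 10.

step = 10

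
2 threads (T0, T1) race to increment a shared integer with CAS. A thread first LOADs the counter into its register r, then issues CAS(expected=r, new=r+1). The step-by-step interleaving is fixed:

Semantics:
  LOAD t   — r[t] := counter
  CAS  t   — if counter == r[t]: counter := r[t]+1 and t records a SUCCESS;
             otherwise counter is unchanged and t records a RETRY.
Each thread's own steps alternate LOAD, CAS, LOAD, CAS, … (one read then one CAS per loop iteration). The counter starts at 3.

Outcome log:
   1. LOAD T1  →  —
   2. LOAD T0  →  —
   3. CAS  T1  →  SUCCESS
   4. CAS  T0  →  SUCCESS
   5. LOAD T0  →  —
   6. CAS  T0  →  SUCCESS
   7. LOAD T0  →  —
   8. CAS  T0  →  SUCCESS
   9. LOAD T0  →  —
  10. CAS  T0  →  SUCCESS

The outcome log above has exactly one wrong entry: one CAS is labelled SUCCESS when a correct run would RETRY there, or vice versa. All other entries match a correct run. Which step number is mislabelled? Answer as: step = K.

step = 4

Reference trace:
T1 LOAD — after: cnt=3, r=3 — load
T0 LOAD — after: cnt=3, r=3 — load
T1 CAS — after: cnt=4, r=3 — ok
T0 CAS — after: cnt=4, r=3 — retry
T0 LOAD — after: cnt=4, r=4 — load
T0 CAS — after: cnt=5, r=4 — ok
T0 LOAD — after: cnt=5, r=5 — load
T0 CAS — after: cnt=6, r=5 — ok
T0 LOAD — after: cnt=6, r=6 — load
T0 CAS — after: cnt=7, r=6 — ok
Log disagrees first at step 4.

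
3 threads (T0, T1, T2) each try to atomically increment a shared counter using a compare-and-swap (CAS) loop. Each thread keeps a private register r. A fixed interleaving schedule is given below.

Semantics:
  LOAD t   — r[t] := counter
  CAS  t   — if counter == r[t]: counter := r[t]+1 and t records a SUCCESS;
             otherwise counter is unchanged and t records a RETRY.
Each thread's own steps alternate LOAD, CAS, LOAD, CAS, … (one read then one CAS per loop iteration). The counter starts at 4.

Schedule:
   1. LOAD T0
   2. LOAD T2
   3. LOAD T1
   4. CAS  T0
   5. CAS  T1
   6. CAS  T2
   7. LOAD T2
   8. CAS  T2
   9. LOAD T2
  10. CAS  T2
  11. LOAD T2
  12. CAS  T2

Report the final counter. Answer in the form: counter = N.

T0 LOAD — after: cnt=4, r=4 — load
T2 LOAD — after: cnt=4, r=4 — load
T1 LOAD — after: cnt=4, r=4 — load
T0 CAS — after: cnt=5, r=4 — ok
T1 CAS — after: cnt=5, r=4 — retry
T2 CAS — after: cnt=5, r=4 — retry
T2 LOAD — after: cnt=5, r=5 — load
T2 CAS — after: cnt=6, r=5 — ok
T2 LOAD — after: cnt=6, r=6 — load
T2 CAS — after: cnt=7, r=6 — ok
T2 LOAD — after: cnt=7, r=7 — load
T2 CAS — after: cnt=8, r=7 — ok

counter = 8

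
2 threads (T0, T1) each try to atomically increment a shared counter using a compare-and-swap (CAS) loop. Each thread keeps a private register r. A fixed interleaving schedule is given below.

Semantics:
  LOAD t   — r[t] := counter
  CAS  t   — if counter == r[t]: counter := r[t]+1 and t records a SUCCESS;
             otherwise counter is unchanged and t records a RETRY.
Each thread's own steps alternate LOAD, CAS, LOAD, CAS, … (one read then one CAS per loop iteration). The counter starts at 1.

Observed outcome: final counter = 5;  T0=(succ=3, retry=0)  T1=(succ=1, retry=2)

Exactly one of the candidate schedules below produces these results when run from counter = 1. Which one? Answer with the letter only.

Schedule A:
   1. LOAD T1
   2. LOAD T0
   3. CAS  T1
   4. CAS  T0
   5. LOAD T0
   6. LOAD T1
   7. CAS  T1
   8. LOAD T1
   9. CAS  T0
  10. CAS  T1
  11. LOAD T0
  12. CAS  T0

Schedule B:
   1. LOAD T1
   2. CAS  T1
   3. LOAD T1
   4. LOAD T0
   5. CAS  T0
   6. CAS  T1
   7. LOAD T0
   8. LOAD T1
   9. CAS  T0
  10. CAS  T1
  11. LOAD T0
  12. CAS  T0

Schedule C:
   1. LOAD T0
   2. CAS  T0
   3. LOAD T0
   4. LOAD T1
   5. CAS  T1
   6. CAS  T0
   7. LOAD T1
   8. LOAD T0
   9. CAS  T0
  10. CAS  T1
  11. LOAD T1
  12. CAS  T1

Simulating candidate B:
#1 T1 reads 1
#2 T1 CAS(1→2) writes; counter now 2
#3 T1 reads 2
#4 T0 reads 2
#5 T0 CAS(2→3) writes; counter now 3
#6 T1 CAS(2→3) fails; counter now 3
#7 T0 reads 3
#8 T1 reads 3
#9 T0 CAS(3→4) writes; counter now 4
#10 T1 CAS(3→4) fails; counter now 4
#11 T0 reads 4
#12 T0 CAS(4→5) writes; counter now 5

B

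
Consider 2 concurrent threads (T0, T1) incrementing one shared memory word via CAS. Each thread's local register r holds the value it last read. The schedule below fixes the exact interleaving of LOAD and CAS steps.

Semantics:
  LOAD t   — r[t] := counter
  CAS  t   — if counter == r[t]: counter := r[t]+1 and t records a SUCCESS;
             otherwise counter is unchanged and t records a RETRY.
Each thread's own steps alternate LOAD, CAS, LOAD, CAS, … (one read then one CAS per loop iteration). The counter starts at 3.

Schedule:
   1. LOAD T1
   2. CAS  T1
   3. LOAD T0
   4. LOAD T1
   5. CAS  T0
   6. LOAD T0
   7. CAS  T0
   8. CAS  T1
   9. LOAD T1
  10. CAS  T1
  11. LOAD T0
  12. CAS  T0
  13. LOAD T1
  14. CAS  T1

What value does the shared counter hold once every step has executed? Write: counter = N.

T1 LOAD — after: cnt=3, r=3 — load
T1 CAS — after: cnt=4, r=3 — ok
T0 LOAD — after: cnt=4, r=4 — load
T1 LOAD — after: cnt=4, r=4 — load
T0 CAS — after: cnt=5, r=4 — ok
T0 LOAD — after: cnt=5, r=5 — load
T0 CAS — after: cnt=6, r=5 — ok
T1 CAS — after: cnt=6, r=4 — retry
T1 LOAD — after: cnt=6, r=6 — load
T1 CAS — after: cnt=7, r=6 — ok
T0 LOAD — after: cnt=7, r=7 — load
T0 CAS — after: cnt=8, r=7 — ok
T1 LOAD — after: cnt=8, r=8 — load
T1 CAS — after: cnt=9, r=8 — ok

counter = 9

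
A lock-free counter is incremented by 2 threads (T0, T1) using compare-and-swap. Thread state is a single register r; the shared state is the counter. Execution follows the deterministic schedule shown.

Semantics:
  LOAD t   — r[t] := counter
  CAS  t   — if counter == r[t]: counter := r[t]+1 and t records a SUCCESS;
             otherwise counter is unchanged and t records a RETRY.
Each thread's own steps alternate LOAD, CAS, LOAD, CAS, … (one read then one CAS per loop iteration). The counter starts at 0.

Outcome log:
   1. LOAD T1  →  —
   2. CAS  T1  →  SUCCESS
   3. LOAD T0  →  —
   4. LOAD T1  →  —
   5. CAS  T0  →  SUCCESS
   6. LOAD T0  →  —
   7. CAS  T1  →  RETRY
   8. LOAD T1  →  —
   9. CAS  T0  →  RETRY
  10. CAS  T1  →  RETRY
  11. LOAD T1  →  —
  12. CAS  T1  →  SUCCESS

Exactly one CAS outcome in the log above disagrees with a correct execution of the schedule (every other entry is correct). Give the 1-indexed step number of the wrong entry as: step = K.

step = 9

Correct run:
T1 LOAD — after: cnt=0, r=0 — load
T1 CAS — after: cnt=1, r=0 — ok
T0 LOAD — after: cnt=1, r=1 — load
T1 LOAD — after: cnt=1, r=1 — load
T0 CAS — after: cnt=2, r=1 — ok
T0 LOAD — after: cnt=2, r=2 — load
T1 CAS — after: cnt=2, r=1 — retry
T1 LOAD — after: cnt=2, r=2 — load
T0 CAS — after: cnt=3, r=2 — ok
T1 CAS — after: cnt=3, r=2 — retry
T1 LOAD — after: cnt=3, r=3 — load
T1 CAS — after: cnt=4, r=3 — ok
Flip is step 9.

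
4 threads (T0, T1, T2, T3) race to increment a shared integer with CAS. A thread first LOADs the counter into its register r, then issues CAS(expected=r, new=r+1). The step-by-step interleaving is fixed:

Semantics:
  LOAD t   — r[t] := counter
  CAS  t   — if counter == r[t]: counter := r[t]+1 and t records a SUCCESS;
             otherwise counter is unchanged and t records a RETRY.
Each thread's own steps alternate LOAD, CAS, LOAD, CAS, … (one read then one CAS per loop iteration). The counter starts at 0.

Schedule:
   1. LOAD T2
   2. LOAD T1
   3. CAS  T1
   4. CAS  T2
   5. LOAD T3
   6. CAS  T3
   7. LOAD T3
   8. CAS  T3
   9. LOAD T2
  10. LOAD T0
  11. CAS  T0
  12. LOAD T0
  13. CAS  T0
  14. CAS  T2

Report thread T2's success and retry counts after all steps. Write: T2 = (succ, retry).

   1) LOAD T2:  M=0  r_T2=0
   2) LOAD T1:  M=0  r_T1=0
   3) CAS  T1:  M=1  r_T1=0 ✓
   4) CAS  T2:  M=1  r_T2=0 ✗
   5) LOAD T3:  M=1  r_T3=1
   6) CAS  T3:  M=2  r_T3=1 ✓
   7) LOAD T3:  M=2  r_T3=2
   8) CAS  T3:  M=3  r_T3=2 ✓
   9) LOAD T2:  M=3  r_T2=3
  10) LOAD T0:  M=3  r_T0=3
  11) CAS  T0:  M=4  r_T0=3 ✓
  12) LOAD T0:  M=4  r_T0=4
  13) CAS  T0:  M=5  r_T0=4 ✓
  14) CAS  T2:  M=5  r_T2=3 ✗

T2 = (0, 2)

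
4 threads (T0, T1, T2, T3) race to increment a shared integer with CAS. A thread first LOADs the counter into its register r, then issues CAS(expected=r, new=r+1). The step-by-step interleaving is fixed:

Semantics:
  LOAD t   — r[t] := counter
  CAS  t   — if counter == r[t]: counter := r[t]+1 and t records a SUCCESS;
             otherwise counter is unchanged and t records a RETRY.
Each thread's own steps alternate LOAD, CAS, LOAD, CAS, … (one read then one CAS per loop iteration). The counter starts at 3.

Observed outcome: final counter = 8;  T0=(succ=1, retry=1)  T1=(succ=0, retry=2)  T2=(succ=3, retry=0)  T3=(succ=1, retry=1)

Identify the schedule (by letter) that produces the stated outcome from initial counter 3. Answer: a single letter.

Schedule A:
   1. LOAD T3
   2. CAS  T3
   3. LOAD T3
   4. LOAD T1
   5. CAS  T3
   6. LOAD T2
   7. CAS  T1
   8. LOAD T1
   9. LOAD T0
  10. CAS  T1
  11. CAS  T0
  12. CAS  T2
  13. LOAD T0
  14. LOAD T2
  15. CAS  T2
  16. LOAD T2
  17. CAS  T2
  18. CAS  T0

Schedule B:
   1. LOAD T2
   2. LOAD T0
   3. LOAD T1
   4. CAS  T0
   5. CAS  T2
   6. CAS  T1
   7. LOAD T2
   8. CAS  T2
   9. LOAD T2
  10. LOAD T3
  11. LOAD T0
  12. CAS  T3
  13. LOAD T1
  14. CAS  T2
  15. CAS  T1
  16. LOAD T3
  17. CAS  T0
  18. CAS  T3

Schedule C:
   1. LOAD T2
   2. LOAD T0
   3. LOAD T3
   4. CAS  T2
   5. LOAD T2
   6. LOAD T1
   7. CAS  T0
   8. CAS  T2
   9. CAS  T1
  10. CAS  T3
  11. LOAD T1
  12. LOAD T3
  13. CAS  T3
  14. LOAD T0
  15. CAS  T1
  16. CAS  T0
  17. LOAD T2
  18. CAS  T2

C

Simulating candidate C:
#1 T2 reads 3
#2 T0 reads 3
#3 T3 reads 3
#4 T2 CAS(3→4) writes; counter now 4
#5 T2 reads 4
#6 T1 reads 4
#7 T0 CAS(3→4) fails; counter now 4
#8 T2 CAS(4→5) writes; counter now 5
#9 T1 CAS(4→5) fails; counter now 5
#10 T3 CAS(3→4) fails; counter now 5
#11 T1 reads 5
#12 T3 reads 5
#13 T3 CAS(5→6) writes; counter now 6
#14 T0 reads 6
#15 T1 CAS(5→6) fails; counter now 6
#16 T0 CAS(6→7) writes; counter now 7
#17 T2 reads 7
#18 T2 CAS(7→8) writes; counter now 8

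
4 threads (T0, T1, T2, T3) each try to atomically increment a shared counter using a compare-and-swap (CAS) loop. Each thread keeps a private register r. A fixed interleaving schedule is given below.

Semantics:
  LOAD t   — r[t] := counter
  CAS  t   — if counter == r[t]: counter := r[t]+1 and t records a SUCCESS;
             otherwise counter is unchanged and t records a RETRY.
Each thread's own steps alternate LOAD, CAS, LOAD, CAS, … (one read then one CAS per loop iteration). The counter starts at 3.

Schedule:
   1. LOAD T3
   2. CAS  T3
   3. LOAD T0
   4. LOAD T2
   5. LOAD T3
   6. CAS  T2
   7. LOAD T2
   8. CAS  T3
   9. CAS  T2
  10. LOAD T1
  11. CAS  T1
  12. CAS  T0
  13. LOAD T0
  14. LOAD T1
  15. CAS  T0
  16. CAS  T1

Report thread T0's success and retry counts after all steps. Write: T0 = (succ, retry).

T3 LOAD — after: cnt=3, r=3 — load
T3 CAS — after: cnt=4, r=3 — ok
T0 LOAD — after: cnt=4, r=4 — load
T2 LOAD — after: cnt=4, r=4 — load
T3 LOAD — after: cnt=4, r=4 — load
T2 CAS — after: cnt=5, r=4 — ok
T2 LOAD — after: cnt=5, r=5 — load
T3 CAS — after: cnt=5, r=4 — retry
T2 CAS — after: cnt=6, r=5 — ok
T1 LOAD — after: cnt=6, r=6 — load
T1 CAS — after: cnt=7, r=6 — ok
T0 CAS — after: cnt=7, r=4 — retry
T0 LOAD — after: cnt=7, r=7 — load
T1 LOAD — after: cnt=7, r=7 — load
T0 CAS — after: cnt=8, r=7 — ok
T1 CAS — after: cnt=8, r=7 — retry

T0 = (1, 1)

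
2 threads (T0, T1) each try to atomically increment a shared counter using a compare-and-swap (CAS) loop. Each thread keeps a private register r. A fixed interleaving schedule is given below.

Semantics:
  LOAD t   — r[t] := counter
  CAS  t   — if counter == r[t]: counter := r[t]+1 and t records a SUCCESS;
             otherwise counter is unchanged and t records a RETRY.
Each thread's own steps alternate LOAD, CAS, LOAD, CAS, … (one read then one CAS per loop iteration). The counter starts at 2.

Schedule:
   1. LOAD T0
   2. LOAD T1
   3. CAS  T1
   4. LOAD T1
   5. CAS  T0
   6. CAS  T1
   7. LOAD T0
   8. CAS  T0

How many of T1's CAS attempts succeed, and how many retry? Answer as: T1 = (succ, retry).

#1 T0 reads 2
#2 T1 reads 2
#3 T1 CAS(2→3) writes; counter now 3
#4 T1 reads 3
#5 T0 CAS(2→3) fails; counter now 3
#6 T1 CAS(3→4) writes; counter now 4
#7 T0 reads 4
#8 T0 CAS(4→5) writes; counter now 5

T1 = (2, 0)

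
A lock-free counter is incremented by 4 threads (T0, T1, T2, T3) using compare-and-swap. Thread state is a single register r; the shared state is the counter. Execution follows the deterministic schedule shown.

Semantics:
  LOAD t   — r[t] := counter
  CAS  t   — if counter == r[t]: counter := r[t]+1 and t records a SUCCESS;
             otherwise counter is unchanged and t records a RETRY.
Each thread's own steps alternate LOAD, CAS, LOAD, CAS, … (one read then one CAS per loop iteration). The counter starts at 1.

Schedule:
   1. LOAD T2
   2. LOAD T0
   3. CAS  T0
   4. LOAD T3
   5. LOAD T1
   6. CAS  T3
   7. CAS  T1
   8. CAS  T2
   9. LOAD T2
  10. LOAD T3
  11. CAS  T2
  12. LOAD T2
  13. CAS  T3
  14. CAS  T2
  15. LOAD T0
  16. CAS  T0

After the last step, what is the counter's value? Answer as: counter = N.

counter = 6

[1] T2.load  rd  (counter 1, T2.r 1)
[2] T0.load  rd  (counter 1, T0.r 1)
[3] T0.cas  hit  (counter 2, T0.r 1)
[4] T3.load  rd  (counter 2, T3.r 2)
[5] T1.load  rd  (counter 2, T1.r 2)
[6] T3.cas  hit  (counter 3, T3.r 2)
[7] T1.cas  miss  (counter 3, T1.r 2)
[8] T2.cas  miss  (counter 3, T2.r 1)
[9] T2.load  rd  (counter 3, T2.r 3)
[10] T3.load  rd  (counter 3, T3.r 3)
[11] T2.cas  hit  (counter 4, T2.r 3)
[12] T2.load  rd  (counter 4, T2.r 4)
[13] T3.cas  miss  (counter 4, T3.r 3)
[14] T2.cas  hit  (counter 5, T2.r 4)
[15] T0.load  rd  (counter 5, T0.r 5)
[16] T0.cas  hit  (counter 6, T0.r 5)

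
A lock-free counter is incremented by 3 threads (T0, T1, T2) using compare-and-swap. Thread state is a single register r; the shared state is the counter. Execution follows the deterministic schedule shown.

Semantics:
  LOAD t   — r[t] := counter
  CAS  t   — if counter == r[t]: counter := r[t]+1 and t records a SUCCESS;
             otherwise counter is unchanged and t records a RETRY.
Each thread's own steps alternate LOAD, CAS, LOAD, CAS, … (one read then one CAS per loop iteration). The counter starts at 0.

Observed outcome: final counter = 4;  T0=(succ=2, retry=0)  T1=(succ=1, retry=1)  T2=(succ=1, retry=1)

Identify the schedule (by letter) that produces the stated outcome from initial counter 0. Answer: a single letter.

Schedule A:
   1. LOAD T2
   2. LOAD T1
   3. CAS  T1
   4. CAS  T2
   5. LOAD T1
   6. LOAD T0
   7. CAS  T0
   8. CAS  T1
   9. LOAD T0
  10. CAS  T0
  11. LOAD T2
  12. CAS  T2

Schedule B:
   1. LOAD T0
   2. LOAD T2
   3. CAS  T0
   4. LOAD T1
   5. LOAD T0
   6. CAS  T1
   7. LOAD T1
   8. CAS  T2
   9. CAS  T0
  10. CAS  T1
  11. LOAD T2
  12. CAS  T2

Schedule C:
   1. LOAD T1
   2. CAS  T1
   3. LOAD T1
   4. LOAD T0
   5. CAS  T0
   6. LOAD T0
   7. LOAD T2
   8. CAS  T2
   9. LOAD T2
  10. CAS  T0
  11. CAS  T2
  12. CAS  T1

A

Tracing schedule A:
T2 LOAD — after: cnt=0, r=0 — load
T1 LOAD — after: cnt=0, r=0 — load
T1 CAS — after: cnt=1, r=0 — ok
T2 CAS — after: cnt=1, r=0 — retry
T1 LOAD — after: cnt=1, r=1 — load
T0 LOAD — after: cnt=1, r=1 — load
T0 CAS — after: cnt=2, r=1 — ok
T1 CAS — after: cnt=2, r=1 — retry
T0 LOAD — after: cnt=2, r=2 — load
T0 CAS — after: cnt=3, r=2 — ok
T2 LOAD — after: cnt=3, r=3 — load
T2 CAS — after: cnt=4, r=3 — ok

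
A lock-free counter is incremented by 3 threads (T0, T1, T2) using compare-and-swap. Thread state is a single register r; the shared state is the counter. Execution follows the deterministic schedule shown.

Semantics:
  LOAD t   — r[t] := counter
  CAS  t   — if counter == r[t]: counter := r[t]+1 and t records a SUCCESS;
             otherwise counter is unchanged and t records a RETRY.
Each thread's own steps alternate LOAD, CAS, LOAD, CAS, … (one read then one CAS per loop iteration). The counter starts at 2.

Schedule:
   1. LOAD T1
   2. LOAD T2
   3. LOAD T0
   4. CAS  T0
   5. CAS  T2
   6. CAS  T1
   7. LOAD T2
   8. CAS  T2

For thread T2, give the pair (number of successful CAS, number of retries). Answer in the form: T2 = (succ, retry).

T2 = (1, 1)

1. LOAD T1 → mem=2 r[T1]=2 [LOAD]
2. LOAD T2 → mem=2 r[T2]=2 [LOAD]
3. LOAD T0 → mem=2 r[T0]=2 [LOAD]
4. CAS T0 → mem=3 r[T0]=2 [OK]
5. CAS T2 → mem=3 r[T2]=2 [RETRY]
6. CAS T1 → mem=3 r[T1]=2 [RETRY]
7. LOAD T2 → mem=3 r[T2]=3 [LOAD]
8. CAS T2 → mem=4 r[T2]=3 [OK]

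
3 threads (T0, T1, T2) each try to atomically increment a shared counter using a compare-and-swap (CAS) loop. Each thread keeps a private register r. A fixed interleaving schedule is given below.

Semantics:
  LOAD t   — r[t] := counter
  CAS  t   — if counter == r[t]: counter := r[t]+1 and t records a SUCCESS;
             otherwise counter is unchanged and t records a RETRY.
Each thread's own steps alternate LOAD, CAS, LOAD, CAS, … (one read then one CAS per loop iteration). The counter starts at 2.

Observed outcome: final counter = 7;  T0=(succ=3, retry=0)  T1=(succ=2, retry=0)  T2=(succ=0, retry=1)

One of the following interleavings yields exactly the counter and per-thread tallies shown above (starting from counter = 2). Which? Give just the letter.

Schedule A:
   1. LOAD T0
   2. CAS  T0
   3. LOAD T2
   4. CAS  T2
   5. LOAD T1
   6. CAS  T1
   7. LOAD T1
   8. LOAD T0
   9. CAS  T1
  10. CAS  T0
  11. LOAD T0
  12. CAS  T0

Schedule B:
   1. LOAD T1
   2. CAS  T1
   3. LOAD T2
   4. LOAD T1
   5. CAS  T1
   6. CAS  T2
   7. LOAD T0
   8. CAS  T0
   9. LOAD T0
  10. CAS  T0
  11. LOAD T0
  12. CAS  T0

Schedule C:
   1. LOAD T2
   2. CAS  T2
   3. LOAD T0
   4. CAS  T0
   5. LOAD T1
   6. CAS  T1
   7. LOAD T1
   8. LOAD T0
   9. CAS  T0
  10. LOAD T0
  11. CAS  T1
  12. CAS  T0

Tracing schedule B:
step 1: T1 LOAD ⇒ load; ctr=2 reg=2
step 2: T1 CAS ⇒ ok; ctr=3 reg=2
step 3: T2 LOAD ⇒ load; ctr=3 reg=3
step 4: T1 LOAD ⇒ load; ctr=3 reg=3
step 5: T1 CAS ⇒ ok; ctr=4 reg=3
step 6: T2 CAS ⇒ retry; ctr=4 reg=3
step 7: T0 LOAD ⇒ load; ctr=4 reg=4
step 8: T0 CAS ⇒ ok; ctr=5 reg=4
step 9: T0 LOAD ⇒ load; ctr=5 reg=5
step 10: T0 CAS ⇒ ok; ctr=6 reg=5
step 11: T0 LOAD ⇒ load; ctr=6 reg=6
step 12: T0 CAS ⇒ ok; ctr=7 reg=6

B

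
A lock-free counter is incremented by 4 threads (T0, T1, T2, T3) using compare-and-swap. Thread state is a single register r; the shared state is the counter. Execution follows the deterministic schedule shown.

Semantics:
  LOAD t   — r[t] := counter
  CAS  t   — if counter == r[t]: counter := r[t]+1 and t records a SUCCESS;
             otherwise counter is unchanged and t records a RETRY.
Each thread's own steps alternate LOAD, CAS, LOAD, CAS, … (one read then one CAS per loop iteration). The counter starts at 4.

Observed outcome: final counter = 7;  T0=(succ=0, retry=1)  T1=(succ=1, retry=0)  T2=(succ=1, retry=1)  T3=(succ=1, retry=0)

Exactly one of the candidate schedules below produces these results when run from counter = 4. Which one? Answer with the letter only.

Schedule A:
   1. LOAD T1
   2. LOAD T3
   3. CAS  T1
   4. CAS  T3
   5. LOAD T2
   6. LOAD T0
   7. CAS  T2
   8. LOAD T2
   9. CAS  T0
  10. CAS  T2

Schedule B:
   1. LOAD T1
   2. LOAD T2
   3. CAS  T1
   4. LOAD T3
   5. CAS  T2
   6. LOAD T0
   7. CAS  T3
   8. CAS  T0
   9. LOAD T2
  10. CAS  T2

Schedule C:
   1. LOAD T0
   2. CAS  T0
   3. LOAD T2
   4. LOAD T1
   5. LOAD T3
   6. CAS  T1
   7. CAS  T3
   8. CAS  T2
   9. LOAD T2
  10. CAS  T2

Run B:
   1) LOAD T1:  M=4  r_T1=4
   2) LOAD T2:  M=4  r_T2=4
   3) CAS  T1:  M=5  r_T1=4 ✓
   4) LOAD T3:  M=5  r_T3=5
   5) CAS  T2:  M=5  r_T2=4 ✗
   6) LOAD T0:  M=5  r_T0=5
   7) CAS  T3:  M=6  r_T3=5 ✓
   8) CAS  T0:  M=6  r_T0=5 ✗
   9) LOAD T2:  M=6  r_T2=6
  10) CAS  T2:  M=7  r_T2=6 ✓

B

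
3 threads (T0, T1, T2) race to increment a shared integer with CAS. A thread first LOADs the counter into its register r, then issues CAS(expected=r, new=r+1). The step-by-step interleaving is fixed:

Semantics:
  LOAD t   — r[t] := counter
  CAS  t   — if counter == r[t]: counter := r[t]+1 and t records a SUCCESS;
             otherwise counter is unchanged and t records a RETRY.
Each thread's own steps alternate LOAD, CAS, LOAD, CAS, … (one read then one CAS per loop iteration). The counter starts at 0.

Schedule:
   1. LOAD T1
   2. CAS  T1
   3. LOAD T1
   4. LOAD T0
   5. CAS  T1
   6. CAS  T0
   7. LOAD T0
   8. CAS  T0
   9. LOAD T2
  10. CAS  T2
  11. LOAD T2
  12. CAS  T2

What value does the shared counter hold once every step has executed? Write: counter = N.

counter = 5

step 1: T1 LOAD ⇒ load; ctr=0 reg=0
step 2: T1 CAS ⇒ ok; ctr=1 reg=0
step 3: T1 LOAD ⇒ load; ctr=1 reg=1
step 4: T0 LOAD ⇒ load; ctr=1 reg=1
step 5: T1 CAS ⇒ ok; ctr=2 reg=1
step 6: T0 CAS ⇒ retry; ctr=2 reg=1
step 7: T0 LOAD ⇒ load; ctr=2 reg=2
step 8: T0 CAS ⇒ ok; ctr=3 reg=2
step 9: T2 LOAD ⇒ load; ctr=3 reg=3
step 10: T2 CAS ⇒ ok; ctr=4 reg=3
step 11: T2 LOAD ⇒ load; ctr=4 reg=4
step 12: T2 CAS ⇒ ok; ctr=5 reg=4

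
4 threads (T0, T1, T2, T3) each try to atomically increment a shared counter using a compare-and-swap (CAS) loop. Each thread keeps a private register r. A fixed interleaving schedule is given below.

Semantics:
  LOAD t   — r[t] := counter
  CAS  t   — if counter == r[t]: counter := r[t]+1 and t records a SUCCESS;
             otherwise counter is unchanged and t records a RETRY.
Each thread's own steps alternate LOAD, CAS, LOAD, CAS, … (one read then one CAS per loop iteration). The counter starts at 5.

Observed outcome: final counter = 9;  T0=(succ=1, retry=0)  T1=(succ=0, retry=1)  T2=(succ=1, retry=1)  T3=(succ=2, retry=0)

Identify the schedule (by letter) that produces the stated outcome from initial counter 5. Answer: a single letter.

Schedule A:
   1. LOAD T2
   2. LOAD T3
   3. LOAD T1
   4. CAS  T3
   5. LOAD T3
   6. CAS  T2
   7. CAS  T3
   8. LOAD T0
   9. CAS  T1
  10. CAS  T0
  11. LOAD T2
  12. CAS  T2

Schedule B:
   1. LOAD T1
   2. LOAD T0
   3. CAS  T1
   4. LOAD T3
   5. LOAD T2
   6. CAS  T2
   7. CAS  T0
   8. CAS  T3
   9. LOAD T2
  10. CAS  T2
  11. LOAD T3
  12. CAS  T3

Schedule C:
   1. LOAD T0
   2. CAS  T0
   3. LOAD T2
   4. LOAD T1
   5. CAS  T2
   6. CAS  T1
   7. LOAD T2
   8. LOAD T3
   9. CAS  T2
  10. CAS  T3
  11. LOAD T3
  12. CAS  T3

Tracing schedule A:
step 1: T2 LOAD ⇒ load; ctr=5 reg=5
step 2: T3 LOAD ⇒ load; ctr=5 reg=5
step 3: T1 LOAD ⇒ load; ctr=5 reg=5
step 4: T3 CAS ⇒ ok; ctr=6 reg=5
step 5: T3 LOAD ⇒ load; ctr=6 reg=6
step 6: T2 CAS ⇒ retry; ctr=6 reg=5
step 7: T3 CAS ⇒ ok; ctr=7 reg=6
step 8: T0 LOAD ⇒ load; ctr=7 reg=7
step 9: T1 CAS ⇒ retry; ctr=7 reg=5
step 10: T0 CAS ⇒ ok; ctr=8 reg=7
step 11: T2 LOAD ⇒ load; ctr=8 reg=8
step 12: T2 CAS ⇒ ok; ctr=9 reg=8

A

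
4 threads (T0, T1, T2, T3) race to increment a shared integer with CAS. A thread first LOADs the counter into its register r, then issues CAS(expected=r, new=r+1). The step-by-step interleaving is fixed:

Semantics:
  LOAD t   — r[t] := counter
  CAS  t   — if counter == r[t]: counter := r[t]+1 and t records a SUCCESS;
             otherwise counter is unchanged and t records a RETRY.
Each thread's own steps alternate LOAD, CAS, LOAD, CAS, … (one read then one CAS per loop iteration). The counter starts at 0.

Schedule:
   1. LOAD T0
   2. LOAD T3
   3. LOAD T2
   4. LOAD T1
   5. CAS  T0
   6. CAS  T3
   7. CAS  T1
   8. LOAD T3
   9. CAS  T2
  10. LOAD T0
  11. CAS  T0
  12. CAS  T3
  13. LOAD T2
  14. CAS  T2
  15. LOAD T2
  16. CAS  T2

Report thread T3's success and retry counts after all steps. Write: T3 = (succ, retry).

#1 T0 reads 0
#2 T3 reads 0
#3 T2 reads 0
#4 T1 reads 0
#5 T0 CAS(0→1) writes; counter now 1
#6 T3 CAS(0→1) fails; counter now 1
#7 T1 CAS(0→1) fails; counter now 1
#8 T3 reads 1
#9 T2 CAS(0→1) fails; counter now 1
#10 T0 reads 1
#11 T0 CAS(1→2) writes; counter now 2
#12 T3 CAS(1→2) fails; counter now 2
#13 T2 reads 2
#14 T2 CAS(2→3) writes; counter now 3
#15 T2 reads 3
#16 T2 CAS(3→4) writes; counter now 4

T3 = (0, 2)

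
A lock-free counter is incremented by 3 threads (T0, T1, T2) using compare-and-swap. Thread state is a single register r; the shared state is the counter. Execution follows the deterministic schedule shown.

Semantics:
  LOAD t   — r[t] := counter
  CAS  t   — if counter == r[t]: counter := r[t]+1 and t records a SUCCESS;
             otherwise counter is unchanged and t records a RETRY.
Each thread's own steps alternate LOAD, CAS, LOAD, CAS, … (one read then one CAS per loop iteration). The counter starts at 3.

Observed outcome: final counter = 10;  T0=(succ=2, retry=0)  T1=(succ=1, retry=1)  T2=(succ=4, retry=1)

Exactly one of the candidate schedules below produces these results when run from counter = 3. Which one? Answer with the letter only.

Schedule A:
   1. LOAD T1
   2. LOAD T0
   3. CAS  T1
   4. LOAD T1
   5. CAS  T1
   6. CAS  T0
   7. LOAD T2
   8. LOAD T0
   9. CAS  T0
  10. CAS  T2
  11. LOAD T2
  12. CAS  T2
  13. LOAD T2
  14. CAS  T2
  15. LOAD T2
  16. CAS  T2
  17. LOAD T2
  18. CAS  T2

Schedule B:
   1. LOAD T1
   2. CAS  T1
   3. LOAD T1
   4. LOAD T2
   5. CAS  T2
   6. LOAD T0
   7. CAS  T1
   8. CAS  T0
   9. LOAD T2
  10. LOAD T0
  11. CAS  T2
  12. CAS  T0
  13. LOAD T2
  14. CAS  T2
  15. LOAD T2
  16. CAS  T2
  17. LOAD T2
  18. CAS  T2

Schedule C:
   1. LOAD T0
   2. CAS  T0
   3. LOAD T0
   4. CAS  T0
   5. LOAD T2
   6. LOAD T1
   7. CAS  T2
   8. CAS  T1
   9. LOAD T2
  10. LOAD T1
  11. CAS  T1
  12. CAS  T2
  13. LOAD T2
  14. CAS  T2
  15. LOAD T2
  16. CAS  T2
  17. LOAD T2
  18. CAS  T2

Tracing schedule C:
   1) LOAD T0:  M=3  r_T0=3
   2) CAS  T0:  M=4  r_T0=3 ✓
   3) LOAD T0:  M=4  r_T0=4
   4) CAS  T0:  M=5  r_T0=4 ✓
   5) LOAD T2:  M=5  r_T2=5
   6) LOAD T1:  M=5  r_T1=5
   7) CAS  T2:  M=6  r_T2=5 ✓
   8) CAS  T1:  M=6  r_T1=5 ✗
   9) LOAD T2:  M=6  r_T2=6
  10) LOAD T1:  M=6  r_T1=6
  11) CAS  T1:  M=7  r_T1=6 ✓
  12) CAS  T2:  M=7  r_T2=6 ✗
  13) LOAD T2:  M=7  r_T2=7
  14) CAS  T2:  M=8  r_T2=7 ✓
  15) LOAD T2:  M=8  r_T2=8
  16) CAS  T2:  M=9  r_T2=8 ✓
  17) LOAD T2:  M=9  r_T2=9
  18) CAS  T2:  M=10  r_T2=9 ✓

C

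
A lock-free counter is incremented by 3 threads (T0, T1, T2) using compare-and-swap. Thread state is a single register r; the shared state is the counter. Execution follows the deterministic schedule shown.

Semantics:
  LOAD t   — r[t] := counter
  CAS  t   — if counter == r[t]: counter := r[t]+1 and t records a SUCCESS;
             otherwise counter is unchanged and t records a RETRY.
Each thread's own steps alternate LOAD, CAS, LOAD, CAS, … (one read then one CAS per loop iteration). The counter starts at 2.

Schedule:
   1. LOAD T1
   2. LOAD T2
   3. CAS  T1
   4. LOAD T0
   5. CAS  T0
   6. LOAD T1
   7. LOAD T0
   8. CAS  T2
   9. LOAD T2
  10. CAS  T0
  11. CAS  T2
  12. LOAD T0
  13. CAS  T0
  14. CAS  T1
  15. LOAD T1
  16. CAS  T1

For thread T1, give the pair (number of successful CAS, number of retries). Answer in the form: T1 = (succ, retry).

#1 T1 reads 2
#2 T2 reads 2
#3 T1 CAS(2→3) writes; counter now 3
#4 T0 reads 3
#5 T0 CAS(3→4) writes; counter now 4
#6 T1 reads 4
#7 T0 reads 4
#8 T2 CAS(2→3) fails; counter now 4
#9 T2 reads 4
#10 T0 CAS(4→5) writes; counter now 5
#11 T2 CAS(4→5) fails; counter now 5
#12 T0 reads 5
#13 T0 CAS(5→6) writes; counter now 6
#14 T1 CAS(4→5) fails; counter now 6
#15 T1 reads 6
#16 T1 CAS(6→7) writes; counter now 7

T1 = (2, 1)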